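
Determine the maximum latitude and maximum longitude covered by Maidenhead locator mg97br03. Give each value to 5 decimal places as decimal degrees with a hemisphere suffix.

22.27500° S, 78.09167° E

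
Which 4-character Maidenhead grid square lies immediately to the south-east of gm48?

GM57

Longitude square 4; +1 → 5.
Latitude square 8; −1 → 7.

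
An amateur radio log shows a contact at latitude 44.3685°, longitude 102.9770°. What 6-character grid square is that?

Shift to the Maidenhead origin (180°W, 90°S): lon 282.9770, lat 134.3685.
Field (20°×10°, letters A–R): 282.9770/20 → 14 → O, 134.3685/10 → 13 → N; chars ON.
Square (2°×1°, digits 0–9): 2.9770/2 → 1, 4.3685/1 → 4; chars 14.
Subsquare (5′×2.5′, letters a–x): 0.9770/0.0833333 → 11 → l, 0.3685/0.0416667 → 8 → i; chars li.

ON14li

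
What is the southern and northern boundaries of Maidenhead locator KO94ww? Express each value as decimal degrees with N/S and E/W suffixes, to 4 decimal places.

Field K=10, O=14: +10·20° lon, +14·10° lat → SW at lon 20°, lat 50°.
Square 9, 4: +9·2° lon, +4·1° lat → SW at lon 38°, lat 54°.
Subsquare w=22, w=22: +22·0.0833333° lon, +22·0.0416667° lat → SW at lon 39.8333°, lat 54.9167°.
Cell spans 0.0833333° lon × 0.0416667° lat.
south 54.9167° N, north 54.9583° N.

54.9167° N, 54.9583° N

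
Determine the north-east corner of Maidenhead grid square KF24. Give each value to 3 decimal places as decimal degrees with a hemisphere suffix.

Field K=10, F=5: +10·20° lon, +5·10° lat → SW at lon 20°, lat -40°.
Square 2, 4: +2·2° lon, +4·1° lat → SW at lon 24°, lat -36°.
Cell spans 2° lon × 1° lat. NE corner is SW corner plus one full cell.
latitude 35.000° S, longitude 26.000° E.

35.000° S, 26.000° E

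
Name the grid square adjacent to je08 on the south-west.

IE97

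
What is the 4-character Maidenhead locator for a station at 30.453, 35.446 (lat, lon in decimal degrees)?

KM70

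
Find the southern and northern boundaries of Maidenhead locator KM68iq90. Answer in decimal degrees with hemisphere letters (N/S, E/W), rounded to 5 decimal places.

Field K=10, M=12: +10·20° lon, +12·10° lat → SW at lon 20°, lat 30°.
Square 6, 8: +6·2° lon, +8·1° lat → SW at lon 32°, lat 38°.
Subsquare i=8, q=16: +8·0.0833333° lon, +16·0.0416667° lat → SW at lon 32.6667°, lat 38.6667°.
Extended square 9, 0: +9·0.00833333° lon, +0·0.00416667° lat → SW at lon 32.7417°, lat 38.6667°.
Cell spans 0.00833333° lon × 0.00416667° lat.
south 38.66667° N, north 38.67083° N.

38.66667° N, 38.67083° N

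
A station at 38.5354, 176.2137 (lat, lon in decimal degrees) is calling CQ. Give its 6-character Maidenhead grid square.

Add 180° to longitude and 90° to latitude: 356.2137, 128.5354.
Field (20°×10°, letters A–R): lon ⌊356.2137/20⌋ = 17 → R; lat ⌊128.5354/10⌋ = 12 → M.
Square (2°×1°, digits 0–9): lon ⌊16.2137/2⌋ = 8; lat ⌊8.5354/1⌋ = 8.
Subsquare (5′×2.5′, letters a–x): lon ⌊0.2137/0.0833333⌋ = 2 → c; lat ⌊0.5354/0.0416667⌋ = 12 → m.

RM88cm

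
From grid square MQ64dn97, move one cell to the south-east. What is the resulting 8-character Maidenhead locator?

MQ64en06

Longitude extended square 9; +1 → 10, wraps to 0, carry into subsquare.
Longitude subsquare d = 3; +1 → 4 = e.
Latitude extended square 7; −1 → 6.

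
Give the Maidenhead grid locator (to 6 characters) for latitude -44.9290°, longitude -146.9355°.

BE65mb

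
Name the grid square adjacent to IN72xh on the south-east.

IN82ag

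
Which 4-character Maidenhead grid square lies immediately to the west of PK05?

Longitude square 0; −1 → -1, wraps to 9, carry into field.
Longitude field P = 15; −1 → 14 = O.
The latitude characters are unchanged.

OK95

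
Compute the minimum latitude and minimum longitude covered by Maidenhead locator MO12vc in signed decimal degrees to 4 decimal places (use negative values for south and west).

52.0833, 63.7500

Field M=12, O=14: +12·20° lon, +14·10° lat → SW at lon 60°, lat 50°.
Square 1, 2: +1·2° lon, +2·1° lat → SW at lon 62°, lat 52°.
Subsquare v=21, c=2: +21·0.0833333° lon, +2·0.0416667° lat → SW at lon 63.75°, lat 52.0833°.
latitude 52.0833, longitude 63.7500.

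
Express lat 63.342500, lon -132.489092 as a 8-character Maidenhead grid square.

CP33si12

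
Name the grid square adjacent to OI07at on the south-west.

NI97xs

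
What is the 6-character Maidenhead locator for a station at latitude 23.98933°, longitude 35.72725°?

Shift to the Maidenhead origin (180°W, 90°S): lon 215.7272, lat 113.9893.
Field: 215.7272/20 → 10 → K, 113.9893/10 → 11 → L; chars KL.
Square: 15.7272/2 → 7, 3.9893/1 → 3; chars 73.
Subsquare: 1.7272/0.0833333 → 20 → u, 0.9893/0.0416667 → 23 → x; chars ux.

KL73ux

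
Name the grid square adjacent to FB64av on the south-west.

Longitude subsquare a = 0; −1 → -1, wraps to 23 = x, carry into square.
Longitude square 6; −1 → 5.
Latitude subsquare v = 21; −1 → 20 = u.

FB54xu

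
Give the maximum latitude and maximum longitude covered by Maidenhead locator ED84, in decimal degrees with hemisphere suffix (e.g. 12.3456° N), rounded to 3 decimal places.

55.000° S, 82.000° W

Field E=4, D=3: +4·20° lon, +3·10° lat → SW at lon -100°, lat -60°.
Square 8, 4: +8·2° lon, +4·1° lat → SW at lon -84°, lat -56°.
Cell spans 2° lon × 1° lat. NE corner is SW corner plus one full cell.
latitude 55.000° S, longitude 82.000° W.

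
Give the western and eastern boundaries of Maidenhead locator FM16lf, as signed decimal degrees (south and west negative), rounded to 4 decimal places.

-77.0833, -77.0000

Field F=5, M=12: +5·20° lon, +12·10° lat → SW at lon -80°, lat 30°.
Square 1, 6: +1·2° lon, +6·1° lat → SW at lon -78°, lat 36°.
Subsquare l=11, f=5: +11·0.0833333° lon, +5·0.0416667° lat → SW at lon -77.0833°, lat 36.2083°.
Cell spans 0.0833333° lon × 0.0416667° lat.
west -77.0833, east -77.0000.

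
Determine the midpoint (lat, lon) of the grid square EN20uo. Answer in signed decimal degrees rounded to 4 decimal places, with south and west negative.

Field E=4, N=13: +4·20° lon, +13·10° lat → SW at lon -100°, lat 40°.
Square 2, 0: +2·2° lon, +0·1° lat → SW at lon -96°, lat 40°.
Subsquare u=20, o=14: +20·0.0833333° lon, +14·0.0416667° lat → SW at lon -94.3333°, lat 40.5833°.
Cell spans 0.0833333° lon × 0.0416667° lat. Centre is SW corner plus half of each.
latitude 40.6042, longitude -94.2917.

40.6042, -94.2917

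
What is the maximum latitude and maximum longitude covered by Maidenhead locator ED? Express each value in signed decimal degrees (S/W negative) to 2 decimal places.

Field E=4, D=3: +4·20° lon, +3·10° lat → SW at lon -100°, lat -60°.
Cell spans 20° lon × 10° lat. NE corner is SW corner plus one full cell.
latitude -50.00, longitude -80.00.

-50.00, -80.00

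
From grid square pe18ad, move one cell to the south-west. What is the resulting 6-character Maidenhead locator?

Longitude subsquare a = 0; −1 → -1, wraps to 23 = x, carry into square.
Longitude square 1; −1 → 0.
Latitude subsquare d = 3; −1 → 2 = c.

PE08xc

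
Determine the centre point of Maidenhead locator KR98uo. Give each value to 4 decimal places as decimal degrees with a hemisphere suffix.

Field K=10, R=17: +10·20° lon, +17·10° lat → SW at lon 20°, lat 80°.
Square 9, 8: +9·2° lon, +8·1° lat → SW at lon 38°, lat 88°.
Subsquare u=20, o=14: +20·0.0833333° lon, +14·0.0416667° lat → SW at lon 39.6667°, lat 88.5833°.
Cell spans 0.0833333° lon × 0.0416667° lat. Centre is SW corner plus half of each.
latitude 88.6042° N, longitude 39.7083° E.

88.6042° N, 39.7083° E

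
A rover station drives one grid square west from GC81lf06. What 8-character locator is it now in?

GC81kf96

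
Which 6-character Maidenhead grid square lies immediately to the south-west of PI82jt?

PI82is

Longitude subsquare j = 9; −1 → 8 = i.
Latitude subsquare t = 19; −1 → 18 = s.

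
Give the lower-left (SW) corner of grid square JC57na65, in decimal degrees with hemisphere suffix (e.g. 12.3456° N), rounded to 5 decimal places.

Field J=9, C=2: +9·20° lon, +2·10° lat → SW at lon 0°, lat -70°.
Square 5, 7: +5·2° lon, +7·1° lat → SW at lon 10°, lat -63°.
Subsquare n=13, a=0: +13·0.0833333° lon, +0·0.0416667° lat → SW at lon 11.0833°, lat -63°.
Extended square 6, 5: +6·0.00833333° lon, +5·0.00416667° lat → SW at lon 11.1333°, lat -62.9792°.
latitude 62.97917° S, longitude 11.13333° E.

62.97917° S, 11.13333° E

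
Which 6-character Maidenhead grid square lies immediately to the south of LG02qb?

Latitude subsquare b = 1; −1 → 0 = a.
The longitude characters are unchanged.

LG02qa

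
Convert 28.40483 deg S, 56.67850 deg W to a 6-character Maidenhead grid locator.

Add 180° to longitude and 90° to latitude: 123.3215, 61.5952.
Field: lon ⌊123.3215/20⌋ = 6 → G; lat ⌊61.5952/10⌋ = 6 → G.
Square: lon ⌊3.3215/2⌋ = 1; lat ⌊1.5952/1⌋ = 1.
Subsquare: lon ⌊1.3215/0.0833333⌋ = 15 → p; lat ⌊0.5952/0.0416667⌋ = 14 → o.

GG11po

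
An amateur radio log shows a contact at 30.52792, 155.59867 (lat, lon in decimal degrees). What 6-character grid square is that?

Add 180° to longitude and 90° to latitude: 335.5987, 120.5279.
Field: lon ⌊335.5987/20⌋ = 16 → Q; lat ⌊120.5279/10⌋ = 12 → M.
Square: lon ⌊15.5987/2⌋ = 7; lat ⌊0.5279/1⌋ = 0.
Subsquare: lon ⌊1.5987/0.0833333⌋ = 19 → t; lat ⌊0.5279/0.0416667⌋ = 12 → m.

QM70tm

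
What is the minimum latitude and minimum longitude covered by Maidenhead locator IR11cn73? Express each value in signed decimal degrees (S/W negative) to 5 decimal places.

Field I=8, R=17: +8·20° lon, +17·10° lat → SW at lon -20°, lat 80°.
Square 1, 1: +1·2° lon, +1·1° lat → SW at lon -18°, lat 81°.
Subsquare c=2, n=13: +2·0.0833333° lon, +13·0.0416667° lat → SW at lon -17.8333°, lat 81.5417°.
Extended square 7, 3: +7·0.00833333° lon, +3·0.00416667° lat → SW at lon -17.775°, lat 81.5542°.
latitude 81.55417, longitude -17.77500.

81.55417, -17.77500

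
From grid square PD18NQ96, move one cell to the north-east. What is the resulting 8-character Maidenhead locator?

Longitude extended square 9; +1 → 10, wraps to 0, carry into subsquare.
Longitude subsquare n = 13; +1 → 14 = o.
Latitude extended square 6; +1 → 7.

PD18oq07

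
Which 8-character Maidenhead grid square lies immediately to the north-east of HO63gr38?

Longitude extended square 3; +1 → 4.
Latitude extended square 8; +1 → 9.

HO63gr49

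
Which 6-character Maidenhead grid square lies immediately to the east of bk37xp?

Longitude subsquare x = 23; +1 → 24, wraps to 0 = a, carry into square.
Longitude square 3; +1 → 4.
The latitude characters are unchanged.

BK47ap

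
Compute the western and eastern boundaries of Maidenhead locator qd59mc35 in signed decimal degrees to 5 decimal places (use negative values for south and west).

151.02500, 151.03333

Field Q=16, D=3: +16·20° lon, +3·10° lat → SW at lon 140°, lat -60°.
Square 5, 9: +5·2° lon, +9·1° lat → SW at lon 150°, lat -51°.
Subsquare m=12, c=2: +12·0.0833333° lon, +2·0.0416667° lat → SW at lon 151°, lat -50.9167°.
Extended square 3, 5: +3·0.00833333° lon, +5·0.00416667° lat → SW at lon 151.025°, lat -50.8958°.
Cell spans 0.00833333° lon × 0.00416667° lat.
west 151.02500, east 151.03333.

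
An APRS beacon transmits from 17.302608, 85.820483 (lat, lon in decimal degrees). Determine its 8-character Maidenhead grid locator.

Offset from 180°W / 90°S: lon 265.82048°, lat 107.30261°.
Field: lon ⌊265.82048/20⌋ = 13 → N; lat ⌊107.30261/10⌋ = 10 → K.
Square: lon ⌊5.82048/2⌋ = 2; lat ⌊7.30261/1⌋ = 7.
Subsquare: lon ⌊1.82048/0.0833333⌋ = 21 → v; lat ⌊0.30261/0.0416667⌋ = 7 → h.
Extended square: lon ⌊0.07048/0.00833333⌋ = 8; lat ⌊0.01094/0.00416667⌋ = 2.

NK27vh82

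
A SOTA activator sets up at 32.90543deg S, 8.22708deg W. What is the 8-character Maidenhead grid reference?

IF57vc22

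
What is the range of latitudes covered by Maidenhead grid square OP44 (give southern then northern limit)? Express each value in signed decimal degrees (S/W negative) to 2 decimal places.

Field O=14, P=15: +14·20° lon, +15·10° lat → SW at lon 100°, lat 60°.
Square 4, 4: +4·2° lon, +4·1° lat → SW at lon 108°, lat 64°.
Cell spans 2° lon × 1° lat.
south 64.00, north 65.00.

64.00, 65.00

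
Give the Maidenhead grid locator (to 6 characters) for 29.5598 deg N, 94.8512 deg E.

NL79kn

Offset from 180°W / 90°S: lon 274.8512°, lat 119.5598°.
Field: lon ⌊274.8512/20⌋ = 13 → N; lat ⌊119.5598/10⌋ = 11 → L.
Square: lon ⌊14.8512/2⌋ = 7; lat ⌊9.5598/1⌋ = 9.
Subsquare: lon ⌊0.8512/0.0833333⌋ = 10 → k; lat ⌊0.5598/0.0416667⌋ = 13 → n.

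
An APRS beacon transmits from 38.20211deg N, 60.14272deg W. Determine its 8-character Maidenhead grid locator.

FM98we28

Offset from 180°W / 90°S: lon 119.85728°, lat 128.20211°.
Field (20°×10°, letters A–R): 119.85728/20 → 5 → F, 128.20211/10 → 12 → M; chars FM.
Square (2°×1°, digits 0–9): 19.85728/2 → 9, 8.20211/1 → 8; chars 98.
Subsquare (5′×2.5′, letters a–x): 1.85728/0.0833333 → 22 → w, 0.20211/0.0416667 → 4 → e; chars we.
Extended square (30″×15″, digits 0–9): 0.02395/0.00833333 → 2, 0.03544/0.00416667 → 8; chars 28.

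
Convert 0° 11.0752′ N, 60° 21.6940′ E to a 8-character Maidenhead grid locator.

Shift to the Maidenhead origin (180°W, 90°S): lon 240.36157, lat 90.18459.
Field (20°×10°, letters A–R): lon ⌊240.36157/20⌋ = 12 → M; lat ⌊90.18459/10⌋ = 9 → J.
Square (2°×1°, digits 0–9): lon ⌊0.36157/2⌋ = 0; lat ⌊0.18459/1⌋ = 0.
Subsquare (5′×2.5′, letters a–x): lon ⌊0.36157/0.0833333⌋ = 4 → e; lat ⌊0.18459/0.0416667⌋ = 4 → e.
Extended square (30″×15″, digits 0–9): lon ⌊0.02823/0.00833333⌋ = 3; lat ⌊0.01792/0.00416667⌋ = 4.

MJ00ee34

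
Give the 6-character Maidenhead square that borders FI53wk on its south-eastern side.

Longitude subsquare w = 22; +1 → 23 = x.
Latitude subsquare k = 10; −1 → 9 = j.

FI53xj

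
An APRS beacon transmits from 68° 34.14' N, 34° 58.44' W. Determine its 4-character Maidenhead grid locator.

Shift to the Maidenhead origin (180°W, 90°S): lon 145.03, lat 158.57.
Field (20°×10°, letters A–R): lon ⌊145.03/20⌋ = 7 → H; lat ⌊158.57/10⌋ = 15 → P.
Square (2°×1°, digits 0–9): lon ⌊5.03/2⌋ = 2; lat ⌊8.57/1⌋ = 8.

HP28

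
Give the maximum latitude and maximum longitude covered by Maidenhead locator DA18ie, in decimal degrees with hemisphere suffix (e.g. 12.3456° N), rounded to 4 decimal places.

Field D=3, A=0: +3·20° lon, +0·10° lat → SW at lon -120°, lat -90°.
Square 1, 8: +1·2° lon, +8·1° lat → SW at lon -118°, lat -82°.
Subsquare i=8, e=4: +8·0.0833333° lon, +4·0.0416667° lat → SW at lon -117.333°, lat -81.8333°.
Cell spans 0.0833333° lon × 0.0416667° lat. NE corner is SW corner plus one full cell.
latitude 81.7917° S, longitude 117.2500° W.

81.7917° S, 117.2500° W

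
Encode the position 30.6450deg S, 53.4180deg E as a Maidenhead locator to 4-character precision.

LF69

Shift to the Maidenhead origin (180°W, 90°S): lon 233.42, lat 59.36.
Field: lon ⌊233.42/20⌋ = 11 → L; lat ⌊59.36/10⌋ = 5 → F.
Square: lon ⌊13.42/2⌋ = 6; lat ⌊9.36/1⌋ = 9.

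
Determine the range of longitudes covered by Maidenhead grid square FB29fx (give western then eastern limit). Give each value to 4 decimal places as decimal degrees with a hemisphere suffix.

75.5833° W, 75.5000° W

Field F=5, B=1: +5·20° lon, +1·10° lat → SW at lon -80°, lat -80°.
Square 2, 9: +2·2° lon, +9·1° lat → SW at lon -76°, lat -71°.
Subsquare f=5, x=23: +5·0.0833333° lon, +23·0.0416667° lat → SW at lon -75.5833°, lat -70.0417°.
Cell spans 0.0833333° lon × 0.0416667° lat.
west 75.5833° W, east 75.5000° W.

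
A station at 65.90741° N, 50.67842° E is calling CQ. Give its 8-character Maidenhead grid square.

LP55iv17

Shift to the Maidenhead origin (180°W, 90°S): lon 230.67842, lat 155.90741.
Field: lon ⌊230.67842/20⌋ = 11 → L; lat ⌊155.90741/10⌋ = 15 → P.
Square: lon ⌊10.67842/2⌋ = 5; lat ⌊5.90741/1⌋ = 5.
Subsquare: lon ⌊0.67842/0.0833333⌋ = 8 → i; lat ⌊0.90741/0.0416667⌋ = 21 → v.
Extended square: lon ⌊0.01175/0.00833333⌋ = 1; lat ⌊0.03241/0.00416667⌋ = 7.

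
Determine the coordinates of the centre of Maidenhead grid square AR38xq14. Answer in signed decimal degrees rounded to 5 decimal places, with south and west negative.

88.68542, -172.07083

Field A=0, R=17: +0·20° lon, +17·10° lat → SW at lon -180°, lat 80°.
Square 3, 8: +3·2° lon, +8·1° lat → SW at lon -174°, lat 88°.
Subsquare x=23, q=16: +23·0.0833333° lon, +16·0.0416667° lat → SW at lon -172.083°, lat 88.6667°.
Extended square 1, 4: +1·0.00833333° lon, +4·0.00416667° lat → SW at lon -172.075°, lat 88.6833°.
Cell spans 0.00833333° lon × 0.00416667° lat. Centre is SW corner plus half of each.
latitude 88.68542, longitude -172.07083.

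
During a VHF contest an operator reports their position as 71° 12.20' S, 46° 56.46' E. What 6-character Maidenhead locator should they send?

LB38lt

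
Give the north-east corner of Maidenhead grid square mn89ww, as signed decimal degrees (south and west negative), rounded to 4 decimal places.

Field M=12, N=13: +12·20° lon, +13·10° lat → SW at lon 60°, lat 40°.
Square 8, 9: +8·2° lon, +9·1° lat → SW at lon 76°, lat 49°.
Subsquare w=22, w=22: +22·0.0833333° lon, +22·0.0416667° lat → SW at lon 77.8333°, lat 49.9167°.
Cell spans 0.0833333° lon × 0.0416667° lat. NE corner is SW corner plus one full cell.
latitude 49.9583, longitude 77.9167.

49.9583, 77.9167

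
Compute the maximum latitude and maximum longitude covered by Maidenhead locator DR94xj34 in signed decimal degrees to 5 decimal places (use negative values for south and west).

84.39583, -100.05000

Field D=3, R=17: +3·20° lon, +17·10° lat → SW at lon -120°, lat 80°.
Square 9, 4: +9·2° lon, +4·1° lat → SW at lon -102°, lat 84°.
Subsquare x=23, j=9: +23·0.0833333° lon, +9·0.0416667° lat → SW at lon -100.083°, lat 84.375°.
Extended square 3, 4: +3·0.00833333° lon, +4·0.00416667° lat → SW at lon -100.058°, lat 84.3917°.
Cell spans 0.00833333° lon × 0.00416667° lat. NE corner is SW corner plus one full cell.
latitude 84.39583, longitude -100.05000.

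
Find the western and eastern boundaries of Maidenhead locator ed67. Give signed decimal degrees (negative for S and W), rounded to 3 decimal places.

Field E=4, D=3: +4·20° lon, +3·10° lat → SW at lon -100°, lat -60°.
Square 6, 7: +6·2° lon, +7·1° lat → SW at lon -88°, lat -53°.
Cell spans 2° lon × 1° lat.
west -88.000, east -86.000.

-88.000, -86.000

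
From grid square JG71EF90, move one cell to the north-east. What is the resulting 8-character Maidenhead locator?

JG71ff01

Longitude extended square 9; +1 → 10, wraps to 0, carry into subsquare.
Longitude subsquare e = 4; +1 → 5 = f.
Latitude extended square 0; +1 → 1.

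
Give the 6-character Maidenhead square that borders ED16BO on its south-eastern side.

ED16cn

Longitude subsquare b = 1; +1 → 2 = c.
Latitude subsquare o = 14; −1 → 13 = n.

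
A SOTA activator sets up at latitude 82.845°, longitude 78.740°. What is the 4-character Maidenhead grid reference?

Add 180° to longitude and 90° to latitude: 258.74, 172.84.
Field: lon ⌊258.74/20⌋ = 12 → M; lat ⌊172.84/10⌋ = 17 → R.
Square: lon ⌊18.74/2⌋ = 9; lat ⌊2.84/1⌋ = 2.

MR92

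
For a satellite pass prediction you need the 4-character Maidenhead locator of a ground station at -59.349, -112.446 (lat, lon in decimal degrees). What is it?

DD30

Shift to the Maidenhead origin (180°W, 90°S): lon 67.55, lat 30.65.
Field: lon ⌊67.55/20⌋ = 3 → D; lat ⌊30.65/10⌋ = 3 → D.
Square: lon ⌊7.55/2⌋ = 3; lat ⌊0.65/1⌋ = 0.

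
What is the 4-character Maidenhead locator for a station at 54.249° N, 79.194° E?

MO94

Shift to the Maidenhead origin (180°W, 90°S): lon 259.19, lat 144.25.
Field (20°×10°, letters A–R): lon ⌊259.19/20⌋ = 12 → M; lat ⌊144.25/10⌋ = 14 → O.
Square (2°×1°, digits 0–9): lon ⌊19.19/2⌋ = 9; lat ⌊4.25/1⌋ = 4.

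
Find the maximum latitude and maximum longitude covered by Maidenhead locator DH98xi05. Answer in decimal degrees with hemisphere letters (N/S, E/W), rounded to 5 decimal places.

11.64167° S, 100.07500° W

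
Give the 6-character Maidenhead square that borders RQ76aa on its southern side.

RQ75ax

Latitude subsquare a = 0; −1 → -1, wraps to 23 = x, carry into square.
Latitude square 6; −1 → 5.
The longitude characters are unchanged.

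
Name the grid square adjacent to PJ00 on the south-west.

OI99

Longitude square 0; −1 → -1, wraps to 9, carry into field.
Longitude field P = 15; −1 → 14 = O.
Latitude square 0; −1 → -1, wraps to 9, carry into field.
Latitude field J = 9; −1 → 8 = I.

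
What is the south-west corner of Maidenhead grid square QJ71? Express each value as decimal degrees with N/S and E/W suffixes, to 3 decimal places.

Field Q=16, J=9: +16·20° lon, +9·10° lat → SW at lon 140°, lat 0°.
Square 7, 1: +7·2° lon, +1·1° lat → SW at lon 154°, lat 1°.
latitude 1.000° N, longitude 154.000° E.

1.000° N, 154.000° E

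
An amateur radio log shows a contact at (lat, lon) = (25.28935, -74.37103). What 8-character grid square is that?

Shift to the Maidenhead origin (180°W, 90°S): lon 105.62897, lat 115.28935.
Field: lon ⌊105.62897/20⌋ = 5 → F; lat ⌊115.28935/10⌋ = 11 → L.
Square: lon ⌊5.62897/2⌋ = 2; lat ⌊5.28935/1⌋ = 5.
Subsquare: lon ⌊1.62897/0.0833333⌋ = 19 → t; lat ⌊0.28935/0.0416667⌋ = 6 → g.
Extended square: lon ⌊0.04564/0.00833333⌋ = 5; lat ⌊0.03935/0.00416667⌋ = 9.

FL25tg59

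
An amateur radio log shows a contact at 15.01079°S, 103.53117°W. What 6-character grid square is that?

DH84fx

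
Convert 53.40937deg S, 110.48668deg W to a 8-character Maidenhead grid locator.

Offset from 180°W / 90°S: lon 69.51332°, lat 36.59063°.
Field: lon ⌊69.51332/20⌋ = 3 → D; lat ⌊36.59063/10⌋ = 3 → D.
Square: lon ⌊9.51332/2⌋ = 4; lat ⌊6.59063/1⌋ = 6.
Subsquare: lon ⌊1.51332/0.0833333⌋ = 18 → s; lat ⌊0.59063/0.0416667⌋ = 14 → o.
Extended square: lon ⌊0.01332/0.00833333⌋ = 1; lat ⌊0.00730/0.00416667⌋ = 1.

DD46so11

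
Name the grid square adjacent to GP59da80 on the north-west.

Longitude extended square 8; −1 → 7.
Latitude extended square 0; +1 → 1.

GP59da71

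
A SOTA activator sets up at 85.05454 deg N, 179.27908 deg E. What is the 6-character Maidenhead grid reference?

RR95pb

Shift to the Maidenhead origin (180°W, 90°S): lon 359.2791, lat 175.0545.
Field (20°×10°, letters A–R): lon ⌊359.2791/20⌋ = 17 → R; lat ⌊175.0545/10⌋ = 17 → R.
Square (2°×1°, digits 0–9): lon ⌊19.2791/2⌋ = 9; lat ⌊5.0545/1⌋ = 5.
Subsquare (5′×2.5′, letters a–x): lon ⌊1.2791/0.0833333⌋ = 15 → p; lat ⌊0.0545/0.0416667⌋ = 1 → b.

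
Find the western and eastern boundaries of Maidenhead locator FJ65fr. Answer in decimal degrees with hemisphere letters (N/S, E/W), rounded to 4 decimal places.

67.5833° W, 67.5000° W

Field F=5, J=9: +5·20° lon, +9·10° lat → SW at lon -80°, lat 0°.
Square 6, 5: +6·2° lon, +5·1° lat → SW at lon -68°, lat 5°.
Subsquare f=5, r=17: +5·0.0833333° lon, +17·0.0416667° lat → SW at lon -67.5833°, lat 5.70833°.
Cell spans 0.0833333° lon × 0.0416667° lat.
west 67.5833° W, east 67.5000° W.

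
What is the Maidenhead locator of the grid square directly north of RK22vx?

RK23va

Latitude subsquare x = 23; +1 → 24, wraps to 0 = a, carry into square.
Latitude square 2; +1 → 3.
The longitude characters are unchanged.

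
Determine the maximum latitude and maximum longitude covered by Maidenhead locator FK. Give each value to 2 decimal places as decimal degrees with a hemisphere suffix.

20.00° N, 60.00° W

Field F=5, K=10: +5·20° lon, +10·10° lat → SW at lon -80°, lat 10°.
Cell spans 20° lon × 10° lat. NE corner is SW corner plus one full cell.
latitude 20.00° N, longitude 60.00° W.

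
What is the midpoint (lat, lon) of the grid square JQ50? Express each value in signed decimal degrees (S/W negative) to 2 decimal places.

70.50, 11.00

Field J=9, Q=16: +9·20° lon, +16·10° lat → SW at lon 0°, lat 70°.
Square 5, 0: +5·2° lon, +0·1° lat → SW at lon 10°, lat 70°.
Cell spans 2° lon × 1° lat. Centre is SW corner plus half of each.
latitude 70.50, longitude 11.00.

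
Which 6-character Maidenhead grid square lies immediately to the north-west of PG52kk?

Longitude subsquare k = 10; −1 → 9 = j.
Latitude subsquare k = 10; +1 → 11 = l.

PG52jl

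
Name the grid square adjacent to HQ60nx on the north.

HQ61na

Latitude subsquare x = 23; +1 → 24, wraps to 0 = a, carry into square.
Latitude square 0; +1 → 1.
The longitude characters are unchanged.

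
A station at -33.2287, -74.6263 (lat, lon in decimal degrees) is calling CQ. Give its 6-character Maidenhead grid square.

FF26qs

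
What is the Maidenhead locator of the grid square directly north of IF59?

IG50

Latitude square 9; +1 → 10, wraps to 0, carry into field.
Latitude field F = 5; +1 → 6 = G.
The longitude characters are unchanged.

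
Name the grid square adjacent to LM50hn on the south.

Latitude subsquare n = 13; −1 → 12 = m.
The longitude characters are unchanged.

LM50hm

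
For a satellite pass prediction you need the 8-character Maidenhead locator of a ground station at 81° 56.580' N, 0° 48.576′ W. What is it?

Shift to the Maidenhead origin (180°W, 90°S): lon 179.19040, lat 171.94300.
Field: 179.19040/20 → 8 → I, 171.94300/10 → 17 → R; chars IR.
Square: 19.19040/2 → 9, 1.94300/1 → 1; chars 91.
Subsquare: 1.19040/0.0833333 → 14 → o, 0.94300/0.0416667 → 22 → w; chars ow.
Extended square: 0.02373/0.00833333 → 2, 0.02633/0.00416667 → 6; chars 26.

IR91ow26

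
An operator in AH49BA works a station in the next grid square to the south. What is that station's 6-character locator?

AH48bx

Latitude subsquare a = 0; −1 → -1, wraps to 23 = x, carry into square.
Latitude square 9; −1 → 8.
The longitude characters are unchanged.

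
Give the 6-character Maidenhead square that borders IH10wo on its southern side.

Latitude subsquare o = 14; −1 → 13 = n.
The longitude characters are unchanged.

IH10wn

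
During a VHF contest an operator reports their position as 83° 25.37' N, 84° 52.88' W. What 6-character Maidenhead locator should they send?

Offset from 180°W / 90°S: lon 95.1187°, lat 173.4228°.
Field (20°×10°, letters A–R): lon ⌊95.1187/20⌋ = 4 → E; lat ⌊173.4228/10⌋ = 17 → R.
Square (2°×1°, digits 0–9): lon ⌊15.1187/2⌋ = 7; lat ⌊3.4228/1⌋ = 3.
Subsquare (5′×2.5′, letters a–x): lon ⌊1.1187/0.0833333⌋ = 13 → n; lat ⌊0.4228/0.0416667⌋ = 10 → k.

ER73nk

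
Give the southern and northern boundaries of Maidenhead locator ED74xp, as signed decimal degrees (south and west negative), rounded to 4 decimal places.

Field E=4, D=3: +4·20° lon, +3·10° lat → SW at lon -100°, lat -60°.
Square 7, 4: +7·2° lon, +4·1° lat → SW at lon -86°, lat -56°.
Subsquare x=23, p=15: +23·0.0833333° lon, +15·0.0416667° lat → SW at lon -84.0833°, lat -55.375°.
Cell spans 0.0833333° lon × 0.0416667° lat.
south -55.3750, north -55.3333.

-55.3750, -55.3333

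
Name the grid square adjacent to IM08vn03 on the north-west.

IM08un94

Longitude extended square 0; −1 → -1, wraps to 9, carry into subsquare.
Longitude subsquare v = 21; −1 → 20 = u.
Latitude extended square 3; +1 → 4.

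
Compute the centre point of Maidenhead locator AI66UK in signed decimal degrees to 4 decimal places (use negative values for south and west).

-3.5625, -166.2917

Field A=0, I=8: +0·20° lon, +8·10° lat → SW at lon -180°, lat -10°.
Square 6, 6: +6·2° lon, +6·1° lat → SW at lon -168°, lat -4°.
Subsquare u=20, k=10: +20·0.0833333° lon, +10·0.0416667° lat → SW at lon -166.333°, lat -3.58333°.
Cell spans 0.0833333° lon × 0.0416667° lat. Centre is SW corner plus half of each.
latitude -3.5625, longitude -166.2917.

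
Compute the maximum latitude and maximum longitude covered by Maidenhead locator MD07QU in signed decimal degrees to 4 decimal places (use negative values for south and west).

Field M=12, D=3: +12·20° lon, +3·10° lat → SW at lon 60°, lat -60°.
Square 0, 7: +0·2° lon, +7·1° lat → SW at lon 60°, lat -53°.
Subsquare q=16, u=20: +16·0.0833333° lon, +20·0.0416667° lat → SW at lon 61.3333°, lat -52.1667°.
Cell spans 0.0833333° lon × 0.0416667° lat. NE corner is SW corner plus one full cell.
latitude -52.1250, longitude 61.4167.

-52.1250, 61.4167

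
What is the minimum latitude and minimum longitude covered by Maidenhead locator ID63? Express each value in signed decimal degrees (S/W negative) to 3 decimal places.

-57.000, -8.000

Field I=8, D=3: +8·20° lon, +3·10° lat → SW at lon -20°, lat -60°.
Square 6, 3: +6·2° lon, +3·1° lat → SW at lon -8°, lat -57°.
latitude -57.000, longitude -8.000.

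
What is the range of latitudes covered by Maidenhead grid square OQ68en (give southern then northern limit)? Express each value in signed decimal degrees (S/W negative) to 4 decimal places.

78.5417, 78.5833

Field O=14, Q=16: +14·20° lon, +16·10° lat → SW at lon 100°, lat 70°.
Square 6, 8: +6·2° lon, +8·1° lat → SW at lon 112°, lat 78°.
Subsquare e=4, n=13: +4·0.0833333° lon, +13·0.0416667° lat → SW at lon 112.333°, lat 78.5417°.
Cell spans 0.0833333° lon × 0.0416667° lat.
south 78.5417, north 78.5833.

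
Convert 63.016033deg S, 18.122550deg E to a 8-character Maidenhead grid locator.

JC96bx46

Add 180° to longitude and 90° to latitude: 198.12255, 26.98397.
Field: lon ⌊198.12255/20⌋ = 9 → J; lat ⌊26.98397/10⌋ = 2 → C.
Square: lon ⌊18.12255/2⌋ = 9; lat ⌊6.98397/1⌋ = 6.
Subsquare: lon ⌊0.12255/0.0833333⌋ = 1 → b; lat ⌊0.98397/0.0416667⌋ = 23 → x.
Extended square: lon ⌊0.03922/0.00833333⌋ = 4; lat ⌊0.02563/0.00416667⌋ = 6.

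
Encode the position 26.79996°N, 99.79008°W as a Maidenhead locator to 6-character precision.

Shift to the Maidenhead origin (180°W, 90°S): lon 80.2099, lat 116.8000.
Field: lon ⌊80.2099/20⌋ = 4 → E; lat ⌊116.8000/10⌋ = 11 → L.
Square: lon ⌊0.2099/2⌋ = 0; lat ⌊6.8000/1⌋ = 6.
Subsquare: lon ⌊0.2099/0.0833333⌋ = 2 → c; lat ⌊0.8000/0.0416667⌋ = 19 → t.

EL06ct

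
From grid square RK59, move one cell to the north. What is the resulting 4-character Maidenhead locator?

RL50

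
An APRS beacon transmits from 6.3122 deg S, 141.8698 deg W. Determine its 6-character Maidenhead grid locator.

BI93bq

Shift to the Maidenhead origin (180°W, 90°S): lon 38.1302, lat 83.6878.
Field: lon ⌊38.1302/20⌋ = 1 → B; lat ⌊83.6878/10⌋ = 8 → I.
Square: lon ⌊18.1302/2⌋ = 9; lat ⌊3.6878/1⌋ = 3.
Subsquare: lon ⌊0.1302/0.0833333⌋ = 1 → b; lat ⌊0.6878/0.0416667⌋ = 16 → q.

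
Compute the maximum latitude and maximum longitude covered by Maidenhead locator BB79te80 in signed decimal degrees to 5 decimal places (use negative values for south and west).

-70.82917, -144.34167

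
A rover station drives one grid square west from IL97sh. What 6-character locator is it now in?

Longitude subsquare s = 18; −1 → 17 = r.
The latitude characters are unchanged.

IL97rh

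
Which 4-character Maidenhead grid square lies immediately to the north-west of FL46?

Longitude square 4; −1 → 3.
Latitude square 6; +1 → 7.

FL37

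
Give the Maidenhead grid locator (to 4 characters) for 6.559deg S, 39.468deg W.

Shift to the Maidenhead origin (180°W, 90°S): lon 140.53, lat 83.44.
Field (20°×10°, letters A–R): 140.53/20 → 7 → H, 83.44/10 → 8 → I; chars HI.
Square (2°×1°, digits 0–9): 0.53/2 → 0, 3.44/1 → 3; chars 03.

HI03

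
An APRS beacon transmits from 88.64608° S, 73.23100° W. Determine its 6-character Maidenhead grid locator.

FA31ji

Add 180° to longitude and 90° to latitude: 106.7690, 1.3539.
Field: lon ⌊106.7690/20⌋ = 5 → F; lat ⌊1.3539/10⌋ = 0 → A.
Square: lon ⌊6.7690/2⌋ = 3; lat ⌊1.3539/1⌋ = 1.
Subsquare: lon ⌊0.7690/0.0833333⌋ = 9 → j; lat ⌊0.3539/0.0416667⌋ = 8 → i.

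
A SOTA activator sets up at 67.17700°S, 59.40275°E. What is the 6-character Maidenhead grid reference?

LC92qt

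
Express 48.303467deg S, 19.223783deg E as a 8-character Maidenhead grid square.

JE91oq67

Add 180° to longitude and 90° to latitude: 199.22378, 41.69653.
Field: 199.22378/20 → 9 → J, 41.69653/10 → 4 → E; chars JE.
Square: 19.22378/2 → 9, 1.69653/1 → 1; chars 91.
Subsquare: 1.22378/0.0833333 → 14 → o, 0.69653/0.0416667 → 16 → q; chars oq.
Extended square: 0.05712/0.00833333 → 6, 0.02987/0.00416667 → 7; chars 67.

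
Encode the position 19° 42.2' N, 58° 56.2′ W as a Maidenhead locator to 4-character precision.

Offset from 180°W / 90°S: lon 121.06°, lat 109.70°.
Field: lon ⌊121.06/20⌋ = 6 → G; lat ⌊109.70/10⌋ = 10 → K.
Square: lon ⌊1.06/2⌋ = 0; lat ⌊9.70/1⌋ = 9.

GK09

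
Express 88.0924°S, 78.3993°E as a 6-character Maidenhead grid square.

MA91ev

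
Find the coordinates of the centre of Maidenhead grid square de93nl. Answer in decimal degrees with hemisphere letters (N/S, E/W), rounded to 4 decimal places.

46.5208° S, 100.8750° W

Field D=3, E=4: +3·20° lon, +4·10° lat → SW at lon -120°, lat -50°.
Square 9, 3: +9·2° lon, +3·1° lat → SW at lon -102°, lat -47°.
Subsquare n=13, l=11: +13·0.0833333° lon, +11·0.0416667° lat → SW at lon -100.917°, lat -46.5417°.
Cell spans 0.0833333° lon × 0.0416667° lat. Centre is SW corner plus half of each.
latitude 46.5208° S, longitude 100.8750° W.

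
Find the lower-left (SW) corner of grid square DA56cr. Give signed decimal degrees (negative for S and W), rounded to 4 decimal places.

Field D=3, A=0: +3·20° lon, +0·10° lat → SW at lon -120°, lat -90°.
Square 5, 6: +5·2° lon, +6·1° lat → SW at lon -110°, lat -84°.
Subsquare c=2, r=17: +2·0.0833333° lon, +17·0.0416667° lat → SW at lon -109.833°, lat -83.2917°.
latitude -83.2917, longitude -109.8333.

-83.2917, -109.8333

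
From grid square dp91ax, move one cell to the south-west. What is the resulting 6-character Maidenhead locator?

Longitude subsquare a = 0; −1 → -1, wraps to 23 = x, carry into square.
Longitude square 9; −1 → 8.
Latitude subsquare x = 23; −1 → 22 = w.

DP81xw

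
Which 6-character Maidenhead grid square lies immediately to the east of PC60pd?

Longitude subsquare p = 15; +1 → 16 = q.
The latitude characters are unchanged.

PC60qd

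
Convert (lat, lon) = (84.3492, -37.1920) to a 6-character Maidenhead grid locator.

Add 180° to longitude and 90° to latitude: 142.8080, 174.3492.
Field: lon ⌊142.8080/20⌋ = 7 → H; lat ⌊174.3492/10⌋ = 17 → R.
Square: lon ⌊2.8080/2⌋ = 1; lat ⌊4.3492/1⌋ = 4.
Subsquare: lon ⌊0.8080/0.0833333⌋ = 9 → j; lat ⌊0.3492/0.0416667⌋ = 8 → i.

HR14ji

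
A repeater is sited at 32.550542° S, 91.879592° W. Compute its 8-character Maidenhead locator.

EF47bk47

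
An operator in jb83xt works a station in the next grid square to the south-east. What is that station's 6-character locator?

JB93as

Longitude subsquare x = 23; +1 → 24, wraps to 0 = a, carry into square.
Longitude square 8; +1 → 9.
Latitude subsquare t = 19; −1 → 18 = s.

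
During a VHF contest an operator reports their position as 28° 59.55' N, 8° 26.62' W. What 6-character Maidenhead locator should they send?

Offset from 180°W / 90°S: lon 171.5563°, lat 118.9925°.
Field: lon ⌊171.5563/20⌋ = 8 → I; lat ⌊118.9925/10⌋ = 11 → L.
Square: lon ⌊11.5563/2⌋ = 5; lat ⌊8.9925/1⌋ = 8.
Subsquare: lon ⌊1.5563/0.0833333⌋ = 18 → s; lat ⌊0.9925/0.0416667⌋ = 23 → x.

IL58sx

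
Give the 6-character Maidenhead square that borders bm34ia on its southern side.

BM33ix

Latitude subsquare a = 0; −1 → -1, wraps to 23 = x, carry into square.
Latitude square 4; −1 → 3.
The longitude characters are unchanged.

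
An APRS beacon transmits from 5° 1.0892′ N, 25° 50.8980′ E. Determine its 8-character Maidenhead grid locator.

Offset from 180°W / 90°S: lon 205.84830°, lat 95.01815°.
Field: 205.84830/20 → 10 → K, 95.01815/10 → 9 → J; chars KJ.
Square: 5.84830/2 → 2, 5.01815/1 → 5; chars 25.
Subsquare: 1.84830/0.0833333 → 22 → w, 0.01815/0.0416667 → 0 → a; chars wa.
Extended square: 0.01497/0.00833333 → 1, 0.01815/0.00416667 → 4; chars 14.

KJ25wa14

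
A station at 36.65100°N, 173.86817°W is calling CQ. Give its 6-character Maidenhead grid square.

Shift to the Maidenhead origin (180°W, 90°S): lon 6.1318, lat 126.6510.
Field: lon ⌊6.1318/20⌋ = 0 → A; lat ⌊126.6510/10⌋ = 12 → M.
Square: lon ⌊6.1318/2⌋ = 3; lat ⌊6.6510/1⌋ = 6.
Subsquare: lon ⌊0.1318/0.0833333⌋ = 1 → b; lat ⌊0.6510/0.0416667⌋ = 15 → p.

AM36bp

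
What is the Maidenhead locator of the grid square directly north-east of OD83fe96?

Longitude extended square 9; +1 → 10, wraps to 0, carry into subsquare.
Longitude subsquare f = 5; +1 → 6 = g.
Latitude extended square 6; +1 → 7.

OD83ge07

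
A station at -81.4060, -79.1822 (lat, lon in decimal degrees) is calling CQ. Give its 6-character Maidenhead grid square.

FA08jo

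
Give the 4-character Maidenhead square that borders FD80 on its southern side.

FC89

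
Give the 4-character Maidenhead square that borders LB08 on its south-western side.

KB97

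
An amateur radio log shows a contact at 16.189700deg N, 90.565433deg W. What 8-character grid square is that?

EK46re25

Shift to the Maidenhead origin (180°W, 90°S): lon 89.43457, lat 106.18970.
Field: 89.43457/20 → 4 → E, 106.18970/10 → 10 → K; chars EK.
Square: 9.43457/2 → 4, 6.18970/1 → 6; chars 46.
Subsquare: 1.43457/0.0833333 → 17 → r, 0.18970/0.0416667 → 4 → e; chars re.
Extended square: 0.01790/0.00833333 → 2, 0.02303/0.00416667 → 5; chars 25.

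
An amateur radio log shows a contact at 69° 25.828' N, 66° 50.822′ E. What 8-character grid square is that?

MP39kk13

Shift to the Maidenhead origin (180°W, 90°S): lon 246.84703, lat 159.43047.
Field: lon ⌊246.84703/20⌋ = 12 → M; lat ⌊159.43047/10⌋ = 15 → P.
Square: lon ⌊6.84703/2⌋ = 3; lat ⌊9.43047/1⌋ = 9.
Subsquare: lon ⌊0.84703/0.0833333⌋ = 10 → k; lat ⌊0.43047/0.0416667⌋ = 10 → k.
Extended square: lon ⌊0.01370/0.00833333⌋ = 1; lat ⌊0.01380/0.00416667⌋ = 3.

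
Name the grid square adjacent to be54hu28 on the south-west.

Longitude extended square 2; −1 → 1.
Latitude extended square 8; −1 → 7.

BE54hu17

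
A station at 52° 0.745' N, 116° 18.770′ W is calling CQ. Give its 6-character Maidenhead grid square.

DO12ua

Add 180° to longitude and 90° to latitude: 63.6872, 142.0124.
Field (20°×10°, letters A–R): 63.6872/20 → 3 → D, 142.0124/10 → 14 → O; chars DO.
Square (2°×1°, digits 0–9): 3.6872/2 → 1, 2.0124/1 → 2; chars 12.
Subsquare (5′×2.5′, letters a–x): 1.6872/0.0833333 → 20 → u, 0.0124/0.0416667 → 0 → a; chars ua.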